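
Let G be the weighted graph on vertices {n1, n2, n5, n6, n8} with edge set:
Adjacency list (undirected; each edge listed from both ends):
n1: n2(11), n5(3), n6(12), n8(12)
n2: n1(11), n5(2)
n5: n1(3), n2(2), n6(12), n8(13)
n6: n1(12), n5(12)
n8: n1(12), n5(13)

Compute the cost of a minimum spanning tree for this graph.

Prim's algorithm from n6:
Step 1: cheapest edge leaving the tree is n1–n6 (12); add n1.
Step 2: cheapest edge leaving the tree is n1–n5 (3); add n5.
Step 3: cheapest edge leaving the tree is n2–n5 (2); add n2.
Step 4: cheapest edge leaving the tree is n1–n8 (12); add n8.
MST edges: n1–n6, n1–n5, n2–n5, n1–n8; total weight 12+3+2+12 = 29.

29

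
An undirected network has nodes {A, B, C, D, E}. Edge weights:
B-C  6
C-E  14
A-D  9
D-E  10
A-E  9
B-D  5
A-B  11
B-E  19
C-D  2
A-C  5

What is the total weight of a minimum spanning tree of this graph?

Kruskal's algorithm — process edges by increasing weight (ties by edge label):
C-D (2): add — endpoints in different components.
A-C (5): add — endpoints in different components.
B-D (5): add — endpoints in different components.
B-C (6): skip — B and C already connected.
A-D (9): skip — A and D already connected.
A-E (9): add — endpoints in different components.
MST edges: C-D, A-C, B-D, A-E; total weight 2+5+5+9 = 21.

21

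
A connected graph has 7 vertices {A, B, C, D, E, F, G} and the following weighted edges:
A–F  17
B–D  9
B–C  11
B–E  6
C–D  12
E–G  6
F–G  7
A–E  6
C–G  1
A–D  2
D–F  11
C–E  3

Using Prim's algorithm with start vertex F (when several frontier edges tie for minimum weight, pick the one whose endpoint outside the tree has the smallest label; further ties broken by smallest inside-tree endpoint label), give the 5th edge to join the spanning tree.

Prim, starting at F.
Step 1: frontier [F–G 7, D–F 11, A–F 17] → take F–G (7); add G.
Step 2: frontier [D–F 11, A–F 17, C–G 1, E–G 6] → take C–G (1); add C.
Step 3: frontier [C–E 3, B–C 11, C–D 12, D–F 11, A–F 17, E–G 6] → take C–E (3); add E.
Step 4: frontier [B–C 11, C–D 12, A–E 6, B–E 6, D–F 11, A–F 17] → take A–E (6); add A.
Step 5: frontier [A–D 2, B–C 11, C–D 12, B–E 6, D–F 11] → take A–D (2); add D.
Step 6: frontier [B–C 11, B–D 9, B–E 6] → take B–E (6); add B.
The 5th edge added is A–D.

A-D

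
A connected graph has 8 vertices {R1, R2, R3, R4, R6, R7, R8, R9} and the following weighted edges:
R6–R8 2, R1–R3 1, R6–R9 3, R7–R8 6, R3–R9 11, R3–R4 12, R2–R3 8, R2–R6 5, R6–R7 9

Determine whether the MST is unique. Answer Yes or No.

Kruskal's algorithm — process edges by increasing weight (ties by edge label):
R1–R3 (1): add — endpoints in different components.
R6–R8 (2): add — endpoints in different components.
R6–R9 (3): add — endpoints in different components.
R2–R6 (5): add — endpoints in different components.
R7–R8 (6): add — endpoints in different components.
R2–R3 (8): add — endpoints in different components.
R6–R7 (9): skip — R7 and R6 already connected.
R3–R9 (11): skip — R3 and R9 already connected.
R3–R4 (12): add — endpoints in different components.
Every non-tree edge has weight strictly greater than the heaviest edge on the tree path between its endpoints, so the MST is unique.

Yes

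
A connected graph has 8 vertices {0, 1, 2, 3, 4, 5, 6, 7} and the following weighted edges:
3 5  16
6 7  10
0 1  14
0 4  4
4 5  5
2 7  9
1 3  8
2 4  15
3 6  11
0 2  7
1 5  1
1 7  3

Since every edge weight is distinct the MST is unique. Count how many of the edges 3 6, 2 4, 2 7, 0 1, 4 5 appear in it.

Sort edges by weight, then run Kruskal:
1 5 (1): add — endpoints in different components.
1 7 (3): add — endpoints in different components.
0 4 (4): add — endpoints in different components.
4 5 (5): add — endpoints in different components.
0 2 (7): add — endpoints in different components.
1 3 (8): add — endpoints in different components.
2 7 (9): skip — 2 and 7 already connected.
6 7 (10): add — endpoints in different components.
MST edge set: {1 5, 1 7, 0 4, 4 5, 0 2, 1 3, 6 7}.
Of the listed edges, {4 5} are in the MST → 1.

1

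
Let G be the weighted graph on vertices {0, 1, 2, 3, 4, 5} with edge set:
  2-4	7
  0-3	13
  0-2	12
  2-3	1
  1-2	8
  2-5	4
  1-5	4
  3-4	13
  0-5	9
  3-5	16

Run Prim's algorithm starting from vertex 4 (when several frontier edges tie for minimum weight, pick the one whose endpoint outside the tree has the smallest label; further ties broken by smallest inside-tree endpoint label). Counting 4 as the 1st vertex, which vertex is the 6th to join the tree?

0

Prim, starting at 4.
Step 1: frontier [2-4 7, 3-4 13] → take 2-4 (7); add 2.
Step 2: frontier [2-3 1, 2-5 4, 1-2 8, 0-2 12, 3-4 13] → take 2-3 (1); add 3.
Step 3: frontier [2-5 4, 1-2 8, 0-2 12, 0-3 13, 3-5 16] → take 2-5 (4); add 5.
Step 4: frontier [1-2 8, 0-2 12, 0-3 13, 1-5 4, 0-5 9] → take 1-5 (4); add 1.
Step 5: frontier [0-2 12, 0-3 13, 0-5 9] → take 0-5 (9); add 0.
Vertex order: 4, 2, 3, 5, 1, 0. The 6th vertex is 0.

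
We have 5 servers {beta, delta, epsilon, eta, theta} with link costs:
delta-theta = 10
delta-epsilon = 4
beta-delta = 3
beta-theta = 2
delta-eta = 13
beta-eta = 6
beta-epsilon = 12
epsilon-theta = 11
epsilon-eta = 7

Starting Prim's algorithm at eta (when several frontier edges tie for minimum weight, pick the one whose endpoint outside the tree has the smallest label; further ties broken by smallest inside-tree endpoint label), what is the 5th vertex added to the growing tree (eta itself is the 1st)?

Grow the tree from eta using Prim:
Step 1: cheapest edge leaving the tree is beta-eta (6); add beta.
Step 2: cheapest edge leaving the tree is beta-theta (2); add theta.
Step 3: cheapest edge leaving the tree is beta-delta (3); add delta.
Step 4: cheapest edge leaving the tree is delta-epsilon (4); add epsilon.
Vertex order: eta, beta, theta, delta, epsilon. The 5th vertex is epsilon.

epsilon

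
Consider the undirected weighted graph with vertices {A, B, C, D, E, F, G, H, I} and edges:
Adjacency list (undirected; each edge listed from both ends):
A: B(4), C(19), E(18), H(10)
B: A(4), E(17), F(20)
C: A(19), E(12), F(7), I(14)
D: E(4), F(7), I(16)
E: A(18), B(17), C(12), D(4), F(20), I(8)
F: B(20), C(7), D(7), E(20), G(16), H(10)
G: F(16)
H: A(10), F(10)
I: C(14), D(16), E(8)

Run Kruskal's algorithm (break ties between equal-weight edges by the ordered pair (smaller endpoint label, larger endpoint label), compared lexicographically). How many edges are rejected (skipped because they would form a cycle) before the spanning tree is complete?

Kruskal's algorithm — process edges by increasing weight (ties by edge label):
A-B (4): add — endpoints in different components.
D-E (4): add — endpoints in different components.
C-F (7): add — endpoints in different components.
D-F (7): add — endpoints in different components.
E-I (8): add — endpoints in different components.
A-H (10): add — endpoints in different components.
F-H (10): add — endpoints in different components.
C-E (12): skip — C and E already connected.
C-I (14): skip — C and I already connected.
D-I (16): skip — D and I already connected.
F-G (16): add — endpoints in different components.
Edges rejected before the tree was complete: 3.

3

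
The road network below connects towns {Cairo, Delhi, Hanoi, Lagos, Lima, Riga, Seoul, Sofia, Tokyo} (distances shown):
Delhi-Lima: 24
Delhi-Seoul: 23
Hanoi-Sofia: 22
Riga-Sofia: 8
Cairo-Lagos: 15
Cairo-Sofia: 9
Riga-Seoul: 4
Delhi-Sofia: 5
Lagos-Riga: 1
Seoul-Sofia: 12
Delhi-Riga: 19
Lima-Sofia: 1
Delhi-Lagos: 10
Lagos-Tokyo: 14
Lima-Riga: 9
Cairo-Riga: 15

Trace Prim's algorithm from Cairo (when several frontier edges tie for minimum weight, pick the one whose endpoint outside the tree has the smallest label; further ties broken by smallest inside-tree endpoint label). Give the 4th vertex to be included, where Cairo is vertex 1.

Delhi

Prim's algorithm from Cairo:
Step 1: cheapest edge leaving the tree is Cairo-Sofia (9); add Sofia.
Step 2: cheapest edge leaving the tree is Lima-Sofia (1); add Lima.
Step 3: cheapest edge leaving the tree is Delhi-Sofia (5); add Delhi.
Step 4: cheapest edge leaving the tree is Riga-Sofia (8); add Riga.
Step 5: cheapest edge leaving the tree is Lagos-Riga (1); add Lagos.
Step 6: cheapest edge leaving the tree is Riga-Seoul (4); add Seoul.
Step 7: cheapest edge leaving the tree is Lagos-Tokyo (14); add Tokyo.
Step 8: cheapest edge leaving the tree is Hanoi-Sofia (22); add Hanoi.
Vertex order: Cairo, Sofia, Lima, Delhi, Riga, Lagos, Seoul, Tokyo, Hanoi. The 4th vertex is Delhi.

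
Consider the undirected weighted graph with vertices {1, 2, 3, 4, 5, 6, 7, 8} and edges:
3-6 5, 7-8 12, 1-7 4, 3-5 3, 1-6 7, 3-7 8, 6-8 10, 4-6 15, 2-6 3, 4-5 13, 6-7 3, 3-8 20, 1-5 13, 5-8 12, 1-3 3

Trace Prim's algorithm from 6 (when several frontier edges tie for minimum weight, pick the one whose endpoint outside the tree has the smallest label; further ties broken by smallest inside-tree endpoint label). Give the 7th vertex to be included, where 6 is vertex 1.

8

Grow the tree from 6 using Prim:
Step 1: cheapest edge leaving the tree is 2-6 (3); add 2.
Step 2: cheapest edge leaving the tree is 6-7 (3); add 7.
Step 3: cheapest edge leaving the tree is 1-7 (4); add 1.
Step 4: cheapest edge leaving the tree is 1-3 (3); add 3.
Step 5: cheapest edge leaving the tree is 3-5 (3); add 5.
Step 6: cheapest edge leaving the tree is 6-8 (10); add 8.
Step 7: cheapest edge leaving the tree is 4-5 (13); add 4.
Vertex order: 6, 2, 7, 1, 3, 5, 8, 4. The 7th vertex is 8.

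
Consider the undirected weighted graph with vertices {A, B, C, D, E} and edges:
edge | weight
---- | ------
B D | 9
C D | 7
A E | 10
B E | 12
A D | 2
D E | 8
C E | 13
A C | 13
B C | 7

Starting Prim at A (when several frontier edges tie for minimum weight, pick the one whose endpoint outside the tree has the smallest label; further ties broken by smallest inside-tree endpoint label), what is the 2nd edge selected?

Prim's algorithm from A:
Step 1: cheapest edge leaving the tree is A D (2); add D.
Step 2: cheapest edge leaving the tree is C D (7); add C.
Step 3: cheapest edge leaving the tree is B C (7); add B.
Step 4: cheapest edge leaving the tree is D E (8); add E.
The 2nd edge added is C D.

C-D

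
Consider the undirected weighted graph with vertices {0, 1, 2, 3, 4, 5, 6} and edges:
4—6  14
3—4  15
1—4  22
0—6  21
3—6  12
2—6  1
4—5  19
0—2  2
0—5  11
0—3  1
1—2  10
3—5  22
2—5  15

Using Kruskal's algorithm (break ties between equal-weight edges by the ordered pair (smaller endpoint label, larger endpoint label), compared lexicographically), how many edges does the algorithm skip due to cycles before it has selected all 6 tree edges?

Sort edges by weight, then run Kruskal:
0—3 (1): add. Components now {0,3} {1} {2} {4} {5} {6}
2—6 (1): add. Components now {0,3} {1} {2,6} {4} {5}
0—2 (2): add. Components now {0,2,3,6} {1} {4} {5}
1—2 (10): add. Components now {0,1,2,3,6} {4} {5}
0—5 (11): add. Components now {0,1,2,3,5,6} {4}
3—6 (12): skip — 3 and 6 already connected.
4—6 (14): add. Components now {0,1,2,3,4,5,6}
Edges rejected before the tree was complete: 1.

1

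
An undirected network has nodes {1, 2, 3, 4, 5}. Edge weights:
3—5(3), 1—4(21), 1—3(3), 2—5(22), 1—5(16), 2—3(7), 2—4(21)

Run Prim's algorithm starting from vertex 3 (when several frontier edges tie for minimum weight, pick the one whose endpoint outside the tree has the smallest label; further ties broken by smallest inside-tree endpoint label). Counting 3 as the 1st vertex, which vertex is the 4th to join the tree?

Prim's algorithm from 3:
Step 1: frontier [1—3 3, 3—5 3, 2—3 7] → take 1—3 (3); add 1.
Step 2: frontier [1—5 16, 1—4 21, 3—5 3, 2—3 7] → take 3—5 (3); add 5.
Step 3: frontier [1—4 21, 2—3 7, 2—5 22] → take 2—3 (7); add 2.
Step 4: frontier [1—4 21, 2—4 21] → take 1—4 (21); add 4.
Vertex order: 3, 1, 5, 2, 4. The 4th vertex is 2.

2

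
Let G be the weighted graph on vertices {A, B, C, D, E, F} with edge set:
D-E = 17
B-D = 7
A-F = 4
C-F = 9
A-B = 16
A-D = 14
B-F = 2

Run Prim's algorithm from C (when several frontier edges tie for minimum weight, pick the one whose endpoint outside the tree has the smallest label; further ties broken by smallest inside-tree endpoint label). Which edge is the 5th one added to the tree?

Prim, starting at C.
Step 1: frontier [C-F 9] → take C-F (9); add F.
Step 2: frontier [B-F 2, A-F 4] → take B-F (2); add B.
Step 3: frontier [B-D 7, A-B 16, A-F 4] → take A-F (4); add A.
Step 4: frontier [A-D 14, B-D 7] → take B-D (7); add D.
Step 5: frontier [D-E 17] → take D-E (17); add E.
The 5th edge added is D-E.

D-E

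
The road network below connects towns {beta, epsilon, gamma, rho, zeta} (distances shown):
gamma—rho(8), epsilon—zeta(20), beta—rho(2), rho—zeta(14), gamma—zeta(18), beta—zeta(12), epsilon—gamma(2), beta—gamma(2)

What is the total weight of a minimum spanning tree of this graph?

18

Kruskal's algorithm — process edges by increasing weight (ties by edge label):
beta—gamma (2): add. Components now {rho} {beta,gamma} {epsilon} {zeta}
beta—rho (2): add. Components now {beta,gamma,rho} {epsilon} {zeta}
epsilon—gamma (2): add. Components now {beta,epsilon,gamma,rho} {zeta}
gamma—rho (8): skip — rho and gamma already connected.
beta—zeta (12): add. Components now {beta,epsilon,gamma,rho,zeta}
MST edges: beta—gamma, beta—rho, epsilon—gamma, beta—zeta; total weight 2+2+2+12 = 18.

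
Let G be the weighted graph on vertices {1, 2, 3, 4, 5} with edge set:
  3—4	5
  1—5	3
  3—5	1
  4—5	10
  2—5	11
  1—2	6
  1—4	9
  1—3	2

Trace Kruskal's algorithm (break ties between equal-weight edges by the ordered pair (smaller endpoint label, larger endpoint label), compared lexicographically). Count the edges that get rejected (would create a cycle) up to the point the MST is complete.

Kruskal: consider edges lightest-first.
3—5 (1): add — endpoints in different components.
1—3 (2): add — endpoints in different components.
1—5 (3): skip — 1 and 5 already connected.
3—4 (5): add — endpoints in different components.
1—2 (6): add — endpoints in different components.
Edges rejected before the tree was complete: 1.

1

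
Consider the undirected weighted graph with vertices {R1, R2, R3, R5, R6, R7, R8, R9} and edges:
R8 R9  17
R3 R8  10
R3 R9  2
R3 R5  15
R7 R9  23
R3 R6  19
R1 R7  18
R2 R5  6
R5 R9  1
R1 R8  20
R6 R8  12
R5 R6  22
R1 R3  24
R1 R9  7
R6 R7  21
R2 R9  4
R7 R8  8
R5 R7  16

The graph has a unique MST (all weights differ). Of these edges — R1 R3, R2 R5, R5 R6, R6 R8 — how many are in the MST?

Sort edges by weight, then run Kruskal:
R5 R9 (1): add — endpoints in different components.
R3 R9 (2): add — endpoints in different components.
R2 R9 (4): add — endpoints in different components.
R2 R5 (6): skip — R2 and R5 already connected.
R1 R9 (7): add — endpoints in different components.
R7 R8 (8): add — endpoints in different components.
R3 R8 (10): add — endpoints in different components.
R6 R8 (12): add — endpoints in different components.
MST edge set: {R5 R9, R3 R9, R2 R9, R1 R9, R7 R8, R3 R8, R6 R8}.
Of the listed edges, {R6 R8} are in the MST → 1.

1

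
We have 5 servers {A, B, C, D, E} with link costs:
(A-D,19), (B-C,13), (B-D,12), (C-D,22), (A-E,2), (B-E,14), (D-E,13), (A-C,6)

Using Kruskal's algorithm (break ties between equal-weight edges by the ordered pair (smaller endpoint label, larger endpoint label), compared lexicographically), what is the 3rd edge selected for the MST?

Kruskal's algorithm — process edges by increasing weight (ties by edge label):
A-E (2): add. Components now {A,E} {B} {C} {D}
A-C (6): add. Components now {A,C,E} {B} {D}
B-D (12): add. Components now {A,C,E} {B,D}
B-C (13): add. Components now {A,B,C,D,E}
The 3rd edge added is B-D.

B-D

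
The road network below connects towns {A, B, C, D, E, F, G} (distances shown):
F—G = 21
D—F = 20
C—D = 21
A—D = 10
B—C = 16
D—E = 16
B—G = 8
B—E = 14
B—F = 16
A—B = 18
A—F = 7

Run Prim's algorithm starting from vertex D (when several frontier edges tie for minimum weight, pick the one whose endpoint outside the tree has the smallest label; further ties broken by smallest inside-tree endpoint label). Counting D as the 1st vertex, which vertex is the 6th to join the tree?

E

Grow the tree from D using Prim:
Step 1: frontier [A—D 10, D—E 16, D—F 20, C—D 21] → take A—D (10); add A.
Step 2: frontier [A—F 7, A—B 18, D—E 16, D—F 20, C—D 21] → take A—F (7); add F.
Step 3: frontier [A—B 18, D—E 16, C—D 21, B—F 16, F—G 21] → take B—F (16); add B.
Step 4: frontier [B—G 8, B—E 14, B—C 16, D—E 16, C—D 21, F—G 21] → take B—G (8); add G.
Step 5: frontier [B—E 14, B—C 16, D—E 16, C—D 21] → take B—E (14); add E.
Step 6: frontier [B—C 16, C—D 21] → take B—C (16); add C.
Vertex order: D, A, F, B, G, E, C. The 6th vertex is E.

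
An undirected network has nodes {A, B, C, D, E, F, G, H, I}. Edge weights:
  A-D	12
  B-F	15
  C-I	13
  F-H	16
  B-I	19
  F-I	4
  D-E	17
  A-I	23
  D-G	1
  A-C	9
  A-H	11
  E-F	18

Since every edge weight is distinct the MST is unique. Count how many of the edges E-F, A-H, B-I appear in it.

1

Sort edges by weight, then run Kruskal:
D-G (1): add — endpoints in different components.
F-I (4): add — endpoints in different components.
A-C (9): add — endpoints in different components.
A-H (11): add — endpoints in different components.
A-D (12): add — endpoints in different components.
C-I (13): add — endpoints in different components.
B-F (15): add — endpoints in different components.
F-H (16): skip — F and H already connected.
D-E (17): add — endpoints in different components.
MST edge set: {D-G, F-I, A-C, A-H, A-D, C-I, B-F, D-E}.
Of the listed edges, {A-H} are in the MST → 1.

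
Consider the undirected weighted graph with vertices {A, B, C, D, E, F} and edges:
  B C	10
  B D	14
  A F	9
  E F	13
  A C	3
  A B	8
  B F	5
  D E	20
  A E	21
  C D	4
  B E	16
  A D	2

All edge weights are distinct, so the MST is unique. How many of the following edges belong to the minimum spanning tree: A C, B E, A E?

Kruskal: consider edges lightest-first.
A D (2): add — endpoints in different components.
A C (3): add — endpoints in different components.
C D (4): skip — C and D already connected.
B F (5): add — endpoints in different components.
A B (8): add — endpoints in different components.
A F (9): skip — A and F already connected.
B C (10): skip — B and C already connected.
E F (13): add — endpoints in different components.
MST edge set: {A D, A C, B F, A B, E F}.
Of the listed edges, {A C} are in the MST → 1.

1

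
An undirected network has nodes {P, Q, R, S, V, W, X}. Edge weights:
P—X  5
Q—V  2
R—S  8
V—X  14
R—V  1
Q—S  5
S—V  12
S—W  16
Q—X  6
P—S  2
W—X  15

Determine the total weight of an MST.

Kruskal's algorithm — process edges by increasing weight (ties by edge label):
R—V (1): add — endpoints in different components.
P—S (2): add — endpoints in different components.
Q—V (2): add — endpoints in different components.
P—X (5): add — endpoints in different components.
Q—S (5): add — endpoints in different components.
Q—X (6): skip — Q and X already connected.
R—S (8): skip — R and S already connected.
S—V (12): skip — S and V already connected.
V—X (14): skip — X and V already connected.
W—X (15): add — endpoints in different components.
MST edges: R—V, P—S, Q—V, P—X, Q—S, W—X; total weight 1+2+2+5+5+15 = 30.

30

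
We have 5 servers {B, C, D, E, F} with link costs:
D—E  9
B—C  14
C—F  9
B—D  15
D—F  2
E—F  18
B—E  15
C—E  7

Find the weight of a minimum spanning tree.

32

Prim, starting at F.
Step 1: cheapest edge leaving the tree is D—F (2); add D.
Step 2: cheapest edge leaving the tree is C—F (9); add C.
Step 3: cheapest edge leaving the tree is C—E (7); add E.
Step 4: cheapest edge leaving the tree is B—C (14); add B.
MST edges: D—F, C—F, C—E, B—C; total weight 2+9+7+14 = 32.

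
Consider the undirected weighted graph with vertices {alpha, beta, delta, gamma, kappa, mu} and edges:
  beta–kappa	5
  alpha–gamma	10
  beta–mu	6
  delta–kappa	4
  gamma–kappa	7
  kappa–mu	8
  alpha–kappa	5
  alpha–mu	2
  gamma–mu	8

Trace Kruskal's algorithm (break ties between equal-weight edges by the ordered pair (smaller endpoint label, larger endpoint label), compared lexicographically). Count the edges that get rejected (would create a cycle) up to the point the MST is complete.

Kruskal's algorithm — process edges by increasing weight (ties by edge label):
alpha–mu (2): add — endpoints in different components.
delta–kappa (4): add — endpoints in different components.
alpha–kappa (5): add — endpoints in different components.
beta–kappa (5): add — endpoints in different components.
beta–mu (6): skip — beta and mu already connected.
gamma–kappa (7): add — endpoints in different components.
Edges rejected before the tree was complete: 1.

1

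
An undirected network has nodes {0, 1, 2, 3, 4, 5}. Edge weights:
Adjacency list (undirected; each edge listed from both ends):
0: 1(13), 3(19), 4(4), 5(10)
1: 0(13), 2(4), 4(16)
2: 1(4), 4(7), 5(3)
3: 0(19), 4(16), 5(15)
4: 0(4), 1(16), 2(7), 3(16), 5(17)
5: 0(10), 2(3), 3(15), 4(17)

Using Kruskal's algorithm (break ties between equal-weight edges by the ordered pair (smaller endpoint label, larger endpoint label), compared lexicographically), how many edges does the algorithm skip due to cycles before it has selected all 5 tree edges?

Kruskal's algorithm — process edges by increasing weight (ties by edge label):
2—5 (3): add. Components now {0} {1} {2,5} {3} {4}
0—4 (4): add. Components now {0,4} {1} {2,5} {3}
1—2 (4): add. Components now {0,4} {1,2,5} {3}
2—4 (7): add. Components now {0,1,2,4,5} {3}
0—5 (10): skip — 0 and 5 already connected.
0—1 (13): skip — 0 and 1 already connected.
3—5 (15): add. Components now {0,1,2,3,4,5}
Edges rejected before the tree was complete: 2.

2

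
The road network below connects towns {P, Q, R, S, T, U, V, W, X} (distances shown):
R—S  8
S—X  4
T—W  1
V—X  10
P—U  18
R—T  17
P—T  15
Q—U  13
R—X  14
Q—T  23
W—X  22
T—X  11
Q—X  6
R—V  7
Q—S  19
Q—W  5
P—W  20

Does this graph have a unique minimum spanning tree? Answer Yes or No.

Yes

Kruskal's algorithm — process edges by increasing weight (ties by edge label):
T—W (1): add — endpoints in different components.
S—X (4): add — endpoints in different components.
Q—W (5): add — endpoints in different components.
Q—X (6): add — endpoints in different components.
R—V (7): add — endpoints in different components.
R—S (8): add — endpoints in different components.
V—X (10): skip — V and X already connected.
T—X (11): skip — X and T already connected.
Q—U (13): add — endpoints in different components.
R—X (14): skip — X and R already connected.
P—T (15): add — endpoints in different components.
Every non-tree edge has weight strictly greater than the heaviest edge on the tree path between its endpoints, so the MST is unique.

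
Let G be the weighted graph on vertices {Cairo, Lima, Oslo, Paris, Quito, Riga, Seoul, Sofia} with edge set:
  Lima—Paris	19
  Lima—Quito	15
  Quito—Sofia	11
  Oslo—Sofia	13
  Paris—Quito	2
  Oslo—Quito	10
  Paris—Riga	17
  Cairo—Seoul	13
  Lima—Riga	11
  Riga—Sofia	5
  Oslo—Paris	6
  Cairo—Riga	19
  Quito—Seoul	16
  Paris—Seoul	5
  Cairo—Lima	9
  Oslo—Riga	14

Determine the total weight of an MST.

49

Sort edges by weight, then run Kruskal:
Paris—Quito (2): add — endpoints in different components.
Paris—Seoul (5): add — endpoints in different components.
Riga—Sofia (5): add — endpoints in different components.
Oslo—Paris (6): add — endpoints in different components.
Cairo—Lima (9): add — endpoints in different components.
Oslo—Quito (10): skip — Oslo and Quito already connected.
Lima—Riga (11): add — endpoints in different components.
Quito—Sofia (11): add — endpoints in different components.
MST edges: Paris—Quito, Paris—Seoul, Riga—Sofia, Oslo—Paris, Cairo—Lima, Lima—Riga, Quito—Sofia; total weight 2+5+5+6+9+11+11 = 49.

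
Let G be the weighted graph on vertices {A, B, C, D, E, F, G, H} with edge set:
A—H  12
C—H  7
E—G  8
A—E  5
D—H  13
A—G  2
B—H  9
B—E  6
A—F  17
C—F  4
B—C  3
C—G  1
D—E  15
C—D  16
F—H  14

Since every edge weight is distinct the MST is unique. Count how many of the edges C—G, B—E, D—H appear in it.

Kruskal's algorithm — process edges by increasing weight (ties by edge label):
C—G (1): add — endpoints in different components.
A—G (2): add — endpoints in different components.
B—C (3): add — endpoints in different components.
C—F (4): add — endpoints in different components.
A—E (5): add — endpoints in different components.
B—E (6): skip — B and E already connected.
C—H (7): add — endpoints in different components.
E—G (8): skip — E and G already connected.
B—H (9): skip — B and H already connected.
A—H (12): skip — A and H already connected.
D—H (13): add — endpoints in different components.
MST edge set: {C—G, A—G, B—C, C—F, A—E, C—H, D—H}.
Of the listed edges, {C—G, D—H} are in the MST → 2.

2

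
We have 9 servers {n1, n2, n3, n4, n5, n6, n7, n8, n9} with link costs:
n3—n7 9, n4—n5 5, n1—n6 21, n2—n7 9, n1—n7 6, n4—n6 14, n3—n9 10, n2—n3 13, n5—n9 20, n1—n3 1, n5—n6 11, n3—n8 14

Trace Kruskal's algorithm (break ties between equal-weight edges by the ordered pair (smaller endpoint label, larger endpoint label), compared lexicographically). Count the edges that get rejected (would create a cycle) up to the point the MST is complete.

3

Sort edges by weight, then run Kruskal:
n1—n3 (1): add — endpoints in different components.
n4—n5 (5): add — endpoints in different components.
n1—n7 (6): add — endpoints in different components.
n2—n7 (9): add — endpoints in different components.
n3—n7 (9): skip — n3 and n7 already connected.
n3—n9 (10): add — endpoints in different components.
n5—n6 (11): add — endpoints in different components.
n2—n3 (13): skip — n2 and n3 already connected.
n3—n8 (14): add — endpoints in different components.
n4—n6 (14): skip — n6 and n4 already connected.
n5—n9 (20): add — endpoints in different components.
Edges rejected before the tree was complete: 3.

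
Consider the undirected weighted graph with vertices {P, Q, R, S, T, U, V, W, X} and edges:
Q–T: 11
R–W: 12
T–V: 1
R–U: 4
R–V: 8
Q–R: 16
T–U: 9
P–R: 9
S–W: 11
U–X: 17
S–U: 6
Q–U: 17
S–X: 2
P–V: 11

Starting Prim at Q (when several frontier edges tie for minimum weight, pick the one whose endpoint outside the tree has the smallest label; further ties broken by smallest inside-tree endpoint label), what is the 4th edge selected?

Prim's algorithm from Q:
Step 1: frontier [Q–T 11, Q–R 16, Q–U 17] → take Q–T (11); add T.
Step 2: frontier [Q–R 16, Q–U 17, T–V 1, T–U 9] → take T–V (1); add V.
Step 3: frontier [Q–R 16, Q–U 17, T–U 9, R–V 8, P–V 11] → take R–V (8); add R.
Step 4: frontier [Q–U 17, R–U 4, P–R 9, R–W 12, T–U 9, P–V 11] → take R–U (4); add U.
Step 5: frontier [P–R 9, R–W 12, S–U 6, U–X 17, P–V 11] → take S–U (6); add S.
Step 6: frontier [P–R 9, R–W 12, S–X 2, S–W 11, U–X 17, P–V 11] → take S–X (2); add X.
Step 7: frontier [P–R 9, R–W 12, S–W 11, P–V 11] → take P–R (9); add P.
Step 8: frontier [R–W 12, S–W 11] → take S–W (11); add W.
The 4th edge added is R–U.

R-U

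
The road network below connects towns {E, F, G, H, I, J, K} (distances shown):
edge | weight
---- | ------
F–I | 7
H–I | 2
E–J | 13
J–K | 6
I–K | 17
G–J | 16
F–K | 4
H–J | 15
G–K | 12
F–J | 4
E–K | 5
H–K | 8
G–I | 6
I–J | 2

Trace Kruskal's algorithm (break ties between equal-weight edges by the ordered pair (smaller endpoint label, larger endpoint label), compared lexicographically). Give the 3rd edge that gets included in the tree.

Kruskal's algorithm — process edges by increasing weight (ties by edge label):
H–I (2): add. Components now {E} {F} {G} {H,I} {J} {K}
I–J (2): add. Components now {E} {F} {G} {H,I,J} {K}
F–J (4): add. Components now {E} {F,H,I,J} {G} {K}
F–K (4): add. Components now {E} {F,H,I,J,K} {G}
E–K (5): add. Components now {E,F,H,I,J,K} {G}
G–I (6): add. Components now {E,F,G,H,I,J,K}
The 3rd edge added is F–J.

F-J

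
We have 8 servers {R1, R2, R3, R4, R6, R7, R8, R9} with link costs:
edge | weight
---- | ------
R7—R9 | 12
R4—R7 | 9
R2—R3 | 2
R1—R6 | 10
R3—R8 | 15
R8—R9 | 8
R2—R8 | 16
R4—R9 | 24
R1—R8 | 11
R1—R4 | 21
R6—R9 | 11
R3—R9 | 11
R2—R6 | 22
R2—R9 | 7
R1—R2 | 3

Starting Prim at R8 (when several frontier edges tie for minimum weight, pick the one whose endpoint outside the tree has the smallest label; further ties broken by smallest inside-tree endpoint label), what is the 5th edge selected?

R1-R6

Grow the tree from R8 using Prim:
Step 1: cheapest edge leaving the tree is R8—R9 (8); add R9.
Step 2: cheapest edge leaving the tree is R2—R9 (7); add R2.
Step 3: cheapest edge leaving the tree is R2—R3 (2); add R3.
Step 4: cheapest edge leaving the tree is R1—R2 (3); add R1.
Step 5: cheapest edge leaving the tree is R1—R6 (10); add R6.
Step 6: cheapest edge leaving the tree is R7—R9 (12); add R7.
Step 7: cheapest edge leaving the tree is R4—R7 (9); add R4.
The 5th edge added is R1—R6.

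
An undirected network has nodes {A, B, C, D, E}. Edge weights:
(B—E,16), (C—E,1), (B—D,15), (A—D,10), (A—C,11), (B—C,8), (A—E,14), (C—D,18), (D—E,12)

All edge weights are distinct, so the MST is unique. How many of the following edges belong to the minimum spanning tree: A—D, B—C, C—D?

Kruskal: consider edges lightest-first.
C—E (1): add. Components now {A} {B} {C,E} {D}
B—C (8): add. Components now {A} {B,C,E} {D}
A—D (10): add. Components now {A,D} {B,C,E}
A—C (11): add. Components now {A,B,C,D,E}
MST edge set: {C—E, B—C, A—D, A—C}.
Of the listed edges, {A—D, B—C} are in the MST → 2.

2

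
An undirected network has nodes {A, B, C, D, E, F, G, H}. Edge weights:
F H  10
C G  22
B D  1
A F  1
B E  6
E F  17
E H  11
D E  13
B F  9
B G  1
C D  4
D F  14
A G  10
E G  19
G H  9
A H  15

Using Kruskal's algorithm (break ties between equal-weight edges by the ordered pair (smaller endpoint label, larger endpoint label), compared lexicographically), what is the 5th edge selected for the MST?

Kruskal: consider edges lightest-first.
A F (1): add — endpoints in different components.
B D (1): add — endpoints in different components.
B G (1): add — endpoints in different components.
C D (4): add — endpoints in different components.
B E (6): add — endpoints in different components.
B F (9): add — endpoints in different components.
G H (9): add — endpoints in different components.
The 5th edge added is B E.

B-E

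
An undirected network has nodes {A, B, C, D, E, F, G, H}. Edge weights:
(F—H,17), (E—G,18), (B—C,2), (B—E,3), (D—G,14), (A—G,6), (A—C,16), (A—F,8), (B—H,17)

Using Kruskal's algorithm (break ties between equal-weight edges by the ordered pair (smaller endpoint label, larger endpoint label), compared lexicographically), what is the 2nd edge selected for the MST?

Kruskal: consider edges lightest-first.
B—C (2): add — endpoints in different components.
B—E (3): add — endpoints in different components.
A—G (6): add — endpoints in different components.
A—F (8): add — endpoints in different components.
D—G (14): add — endpoints in different components.
A—C (16): add — endpoints in different components.
B—H (17): add — endpoints in different components.
The 2nd edge added is B—E.

B-E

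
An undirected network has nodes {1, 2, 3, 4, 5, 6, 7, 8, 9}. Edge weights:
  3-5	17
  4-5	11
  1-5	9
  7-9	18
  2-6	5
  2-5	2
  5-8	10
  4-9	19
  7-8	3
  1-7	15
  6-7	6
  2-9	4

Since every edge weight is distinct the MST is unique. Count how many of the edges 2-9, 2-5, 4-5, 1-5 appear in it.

4

Sort edges by weight, then run Kruskal:
2-5 (2): add — endpoints in different components.
7-8 (3): add — endpoints in different components.
2-9 (4): add — endpoints in different components.
2-6 (5): add — endpoints in different components.
6-7 (6): add — endpoints in different components.
1-5 (9): add — endpoints in different components.
5-8 (10): skip — 5 and 8 already connected.
4-5 (11): add — endpoints in different components.
1-7 (15): skip — 1 and 7 already connected.
3-5 (17): add — endpoints in different components.
MST edge set: {2-5, 7-8, 2-9, 2-6, 6-7, 1-5, 4-5, 3-5}.
Of the listed edges, {2-9, 2-5, 4-5, 1-5} are in the MST → 4.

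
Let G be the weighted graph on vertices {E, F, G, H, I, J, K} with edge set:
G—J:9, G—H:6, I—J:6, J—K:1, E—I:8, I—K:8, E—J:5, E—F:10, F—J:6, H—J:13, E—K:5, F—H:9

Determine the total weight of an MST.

33

Grow the tree from E using Prim:
Step 1: frontier [E—J 5, E—K 5, E—I 8, E—F 10] → take E—J (5); add J.
Step 2: frontier [E—K 5, E—I 8, E—F 10, J—K 1, F—J 6, I—J 6, G—J 9, H—J 13] → take J—K (1); add K.
Step 3: frontier [E—I 8, E—F 10, F—J 6, I—J 6, G—J 9, H—J 13, I—K 8] → take F—J (6); add F.
Step 4: frontier [E—I 8, F—H 9, I—J 6, G—J 9, H—J 13, I—K 8] → take I—J (6); add I.
Step 5: frontier [F—H 9, G—J 9, H—J 13] → take G—J (9); add G.
Step 6: frontier [F—H 9, G—H 6, H—J 13] → take G—H (6); add H.
MST edges: E—J, J—K, F—J, I—J, G—J, G—H; total weight 5+1+6+6+9+6 = 33.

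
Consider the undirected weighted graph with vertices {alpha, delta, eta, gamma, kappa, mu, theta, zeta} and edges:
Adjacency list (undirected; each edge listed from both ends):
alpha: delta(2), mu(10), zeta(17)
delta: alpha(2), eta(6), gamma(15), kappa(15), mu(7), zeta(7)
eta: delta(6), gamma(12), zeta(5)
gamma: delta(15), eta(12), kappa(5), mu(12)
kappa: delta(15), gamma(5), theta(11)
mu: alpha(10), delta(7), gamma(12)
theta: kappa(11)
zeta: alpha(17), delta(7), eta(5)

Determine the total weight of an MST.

48

Grow the tree from mu using Prim:
Step 1: frontier [delta–mu 7, alpha–mu 10, gamma–mu 12] → take delta–mu (7); add delta.
Step 2: frontier [alpha–delta 2, delta–eta 6, delta–zeta 7, delta–gamma 15, delta–kappa 15, alpha–mu 10, gamma–mu 12] → take alpha–delta (2); add alpha.
Step 3: frontier [alpha–zeta 17, delta–eta 6, delta–zeta 7, delta–gamma 15, delta–kappa 15, gamma–mu 12] → take delta–eta (6); add eta.
Step 4: frontier [alpha–zeta 17, delta–zeta 7, delta–gamma 15, delta–kappa 15, eta–zeta 5, eta–gamma 12, gamma–mu 12] → take eta–zeta (5); add zeta.
Step 5: frontier [delta–gamma 15, delta–kappa 15, eta–gamma 12, gamma–mu 12] → take eta–gamma (12); add gamma.
Step 6: frontier [delta–kappa 15, gamma–kappa 5] → take gamma–kappa (5); add kappa.
Step 7: frontier [kappa–theta 11] → take kappa–theta (11); add theta.
MST edges: delta–mu, alpha–delta, delta–eta, eta–zeta, eta–gamma, gamma–kappa, kappa–theta; total weight 7+2+6+5+12+5+11 = 48.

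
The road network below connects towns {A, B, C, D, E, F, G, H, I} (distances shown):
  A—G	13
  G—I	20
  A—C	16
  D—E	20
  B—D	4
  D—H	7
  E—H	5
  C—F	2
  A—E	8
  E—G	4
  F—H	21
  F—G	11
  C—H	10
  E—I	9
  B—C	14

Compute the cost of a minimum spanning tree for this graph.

Sort edges by weight, then run Kruskal:
C—F (2): add — endpoints in different components.
B—D (4): add — endpoints in different components.
E—G (4): add — endpoints in different components.
E—H (5): add — endpoints in different components.
D—H (7): add — endpoints in different components.
A—E (8): add — endpoints in different components.
E—I (9): add — endpoints in different components.
C—H (10): add — endpoints in different components.
MST edges: C—F, B—D, E—G, E—H, D—H, A—E, E—I, C—H; total weight 2+4+4+5+7+8+9+10 = 49.

49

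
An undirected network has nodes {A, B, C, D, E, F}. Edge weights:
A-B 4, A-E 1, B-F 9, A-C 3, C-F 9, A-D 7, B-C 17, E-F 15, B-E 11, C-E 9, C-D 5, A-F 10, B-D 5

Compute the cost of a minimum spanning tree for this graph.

22

Sort edges by weight, then run Kruskal:
A-E (1): add. Components now {A,E} {B} {C} {D} {F}
A-C (3): add. Components now {A,C,E} {B} {D} {F}
A-B (4): add. Components now {A,B,C,E} {D} {F}
B-D (5): add. Components now {A,B,C,D,E} {F}
C-D (5): skip — C and D already connected.
A-D (7): skip — A and D already connected.
B-F (9): add. Components now {A,B,C,D,E,F}
MST edges: A-E, A-C, A-B, B-D, B-F; total weight 1+3+4+5+9 = 22.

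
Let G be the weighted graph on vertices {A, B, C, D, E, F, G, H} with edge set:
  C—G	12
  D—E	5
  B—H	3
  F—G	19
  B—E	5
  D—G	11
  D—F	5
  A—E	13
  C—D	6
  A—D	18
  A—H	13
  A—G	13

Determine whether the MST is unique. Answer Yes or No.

No

Kruskal's algorithm — process edges by increasing weight (ties by edge label):
B—H (3): add — endpoints in different components.
B—E (5): add — endpoints in different components.
D—E (5): add — endpoints in different components.
D—F (5): add — endpoints in different components.
C—D (6): add — endpoints in different components.
D—G (11): add — endpoints in different components.
C—G (12): skip — C and G already connected.
A—E (13): add — endpoints in different components.
Non-tree edge A—G has weight 13, equal to the heaviest edge on its tree cycle — swapping gives another MST of the same weight. Not unique.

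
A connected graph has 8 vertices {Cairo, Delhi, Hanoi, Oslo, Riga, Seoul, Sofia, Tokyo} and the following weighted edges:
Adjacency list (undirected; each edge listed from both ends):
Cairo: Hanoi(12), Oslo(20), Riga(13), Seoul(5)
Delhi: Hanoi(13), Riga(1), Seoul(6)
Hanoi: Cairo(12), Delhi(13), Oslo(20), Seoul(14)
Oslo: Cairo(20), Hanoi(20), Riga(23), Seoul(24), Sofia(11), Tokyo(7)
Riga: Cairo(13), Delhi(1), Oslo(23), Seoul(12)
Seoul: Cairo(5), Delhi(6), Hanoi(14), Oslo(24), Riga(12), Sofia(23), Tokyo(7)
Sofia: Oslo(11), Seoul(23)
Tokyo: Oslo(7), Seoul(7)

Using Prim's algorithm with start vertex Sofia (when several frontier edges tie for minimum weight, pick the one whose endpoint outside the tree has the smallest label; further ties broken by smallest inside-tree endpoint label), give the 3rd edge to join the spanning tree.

Prim's algorithm from Sofia:
Step 1: cheapest edge leaving the tree is Oslo Sofia (11); add Oslo.
Step 2: cheapest edge leaving the tree is Oslo Tokyo (7); add Tokyo.
Step 3: cheapest edge leaving the tree is Seoul Tokyo (7); add Seoul.
Step 4: cheapest edge leaving the tree is Cairo Seoul (5); add Cairo.
Step 5: cheapest edge leaving the tree is Delhi Seoul (6); add Delhi.
Step 6: cheapest edge leaving the tree is Delhi Riga (1); add Riga.
Step 7: cheapest edge leaving the tree is Cairo Hanoi (12); add Hanoi.
The 3rd edge added is Seoul Tokyo.

Seoul-Tokyo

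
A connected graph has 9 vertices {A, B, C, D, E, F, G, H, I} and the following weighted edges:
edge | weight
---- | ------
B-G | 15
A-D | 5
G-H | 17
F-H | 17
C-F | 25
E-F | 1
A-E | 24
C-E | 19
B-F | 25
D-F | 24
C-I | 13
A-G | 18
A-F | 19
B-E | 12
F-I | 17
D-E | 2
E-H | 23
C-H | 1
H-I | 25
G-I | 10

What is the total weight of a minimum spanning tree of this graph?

Prim, starting at I.
Step 1: cheapest edge leaving the tree is G-I (10); add G.
Step 2: cheapest edge leaving the tree is C-I (13); add C.
Step 3: cheapest edge leaving the tree is C-H (1); add H.
Step 4: cheapest edge leaving the tree is B-G (15); add B.
Step 5: cheapest edge leaving the tree is B-E (12); add E.
Step 6: cheapest edge leaving the tree is E-F (1); add F.
Step 7: cheapest edge leaving the tree is D-E (2); add D.
Step 8: cheapest edge leaving the tree is A-D (5); add A.
MST edges: G-I, C-I, C-H, B-G, B-E, E-F, D-E, A-D; total weight 10+13+1+15+12+1+2+5 = 59.

59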